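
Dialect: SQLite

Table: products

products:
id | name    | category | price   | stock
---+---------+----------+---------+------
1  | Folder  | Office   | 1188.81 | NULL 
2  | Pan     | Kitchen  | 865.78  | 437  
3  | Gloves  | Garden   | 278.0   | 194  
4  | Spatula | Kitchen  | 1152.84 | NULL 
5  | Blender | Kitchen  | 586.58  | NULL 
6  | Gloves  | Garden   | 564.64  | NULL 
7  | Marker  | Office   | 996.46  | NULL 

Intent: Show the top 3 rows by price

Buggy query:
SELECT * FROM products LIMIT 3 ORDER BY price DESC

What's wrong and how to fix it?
Bug: LIMIT must come after ORDER BY

Fix: Swap the clauses: ORDER BY first, then LIMIT

Corrected query:
SELECT * FROM products ORDER BY price DESC LIMIT 3

Result:
id | name    | category | price   | stock
---+---------+----------+---------+------
1  | Folder  | Office   | 1188.81 | NULL 
4  | Spatula | Kitchen  | 1152.84 | NULL 
7  | Marker  | Office   | 996.46  | NULL 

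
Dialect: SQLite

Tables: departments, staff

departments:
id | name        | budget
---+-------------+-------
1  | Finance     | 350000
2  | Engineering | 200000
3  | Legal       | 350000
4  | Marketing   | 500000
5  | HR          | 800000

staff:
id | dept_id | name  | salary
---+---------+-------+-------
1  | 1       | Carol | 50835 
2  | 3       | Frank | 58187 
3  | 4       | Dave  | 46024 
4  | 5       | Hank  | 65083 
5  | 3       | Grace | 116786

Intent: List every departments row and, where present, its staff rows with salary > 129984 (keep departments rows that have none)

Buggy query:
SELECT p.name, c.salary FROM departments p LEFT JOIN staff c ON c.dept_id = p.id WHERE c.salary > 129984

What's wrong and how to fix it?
Bug: Filtering c.salary in WHERE discards the NULL rows produced by LEFT JOIN, turning it into an inner join

Fix: Move the right-table condition into the ON clause so unmatched parents are kept

Corrected query:
SELECT p.name, c.salary FROM departments p LEFT JOIN staff c ON c.dept_id = p.id AND c.salary > 129984

Result:
name        | salary
------------+-------
Finance     | NULL  
Engineering | NULL  
Legal       | NULL  
Marketing   | NULL  
HR          | NULL  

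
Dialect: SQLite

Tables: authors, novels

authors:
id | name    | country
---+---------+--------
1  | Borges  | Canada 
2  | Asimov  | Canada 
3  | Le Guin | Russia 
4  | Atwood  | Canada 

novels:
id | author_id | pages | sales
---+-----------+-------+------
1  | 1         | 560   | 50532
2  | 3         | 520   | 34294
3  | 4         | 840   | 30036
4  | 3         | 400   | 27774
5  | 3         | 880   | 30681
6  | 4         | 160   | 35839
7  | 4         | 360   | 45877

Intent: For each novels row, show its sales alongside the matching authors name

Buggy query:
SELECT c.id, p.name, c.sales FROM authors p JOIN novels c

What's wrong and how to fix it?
Bug: JOIN with no ON clause produces a cartesian product; every novels row pairs with every authors row

Fix: Specify the join condition linking the foreign key to the parent id

Corrected query:
SELECT c.id, p.name, c.sales FROM authors p JOIN novels c ON c.author_id = p.id

Result:
id | name    | sales
---+---------+------
1  | Borges  | 50532
2  | Le Guin | 34294
3  | Atwood  | 30036
4  | Le Guin | 27774
5  | Le Guin | 30681
6  | Atwood  | 35839
7  | Atwood  | 45877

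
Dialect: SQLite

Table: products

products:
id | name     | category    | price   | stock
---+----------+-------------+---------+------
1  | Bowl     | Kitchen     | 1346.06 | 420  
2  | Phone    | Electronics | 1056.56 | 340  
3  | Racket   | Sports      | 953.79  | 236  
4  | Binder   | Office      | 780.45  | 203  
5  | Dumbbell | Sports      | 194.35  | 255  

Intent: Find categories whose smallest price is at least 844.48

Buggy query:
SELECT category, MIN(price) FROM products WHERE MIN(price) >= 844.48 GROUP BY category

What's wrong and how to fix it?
Bug: MIN() in WHERE is a misuse of aggregate

Fix: Use HAVING for the per-group MIN condition

Corrected query:
SELECT category, MIN(price) FROM products GROUP BY category HAVING MIN(price) >= 844.48

Result:
category    | MIN(price)
------------+-----------
Electronics | 1056.56   
Kitchen     | 1346.06   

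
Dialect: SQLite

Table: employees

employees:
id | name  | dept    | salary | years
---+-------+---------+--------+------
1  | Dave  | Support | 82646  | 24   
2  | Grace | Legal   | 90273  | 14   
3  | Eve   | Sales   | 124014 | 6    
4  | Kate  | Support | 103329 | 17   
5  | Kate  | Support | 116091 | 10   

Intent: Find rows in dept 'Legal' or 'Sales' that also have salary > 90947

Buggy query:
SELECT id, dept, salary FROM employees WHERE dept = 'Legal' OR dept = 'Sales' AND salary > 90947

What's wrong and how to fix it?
Bug: Without parentheses, AND is evaluated before OR, so the salary filter only applies to the 'Sales' branch

Fix: Group the OR with parentheses (or use IN), then AND the threshold

Corrected query:
SELECT id, dept, salary FROM employees WHERE (dept = 'Legal' OR dept = 'Sales') AND salary > 90947

Result:
id | dept  | salary
---+-------+-------
3  | Sales | 124014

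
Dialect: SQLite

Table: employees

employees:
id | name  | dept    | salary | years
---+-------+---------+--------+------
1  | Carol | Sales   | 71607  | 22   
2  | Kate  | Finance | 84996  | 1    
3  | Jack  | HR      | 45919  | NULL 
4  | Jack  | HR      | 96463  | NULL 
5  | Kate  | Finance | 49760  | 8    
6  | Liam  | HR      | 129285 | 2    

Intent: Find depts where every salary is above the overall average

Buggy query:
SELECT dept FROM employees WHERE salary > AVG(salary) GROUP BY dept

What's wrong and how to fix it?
Bug: AVG() is an aggregate; it can't sit directly in WHERE

Fix: Use a subquery for AVG and a HAVING MIN(...) filter so the condition holds for every row in the group

Corrected query:
SELECT dept FROM employees GROUP BY dept HAVING MIN(salary) > (SELECT AVG(salary) FROM employees)

Result:
(no rows)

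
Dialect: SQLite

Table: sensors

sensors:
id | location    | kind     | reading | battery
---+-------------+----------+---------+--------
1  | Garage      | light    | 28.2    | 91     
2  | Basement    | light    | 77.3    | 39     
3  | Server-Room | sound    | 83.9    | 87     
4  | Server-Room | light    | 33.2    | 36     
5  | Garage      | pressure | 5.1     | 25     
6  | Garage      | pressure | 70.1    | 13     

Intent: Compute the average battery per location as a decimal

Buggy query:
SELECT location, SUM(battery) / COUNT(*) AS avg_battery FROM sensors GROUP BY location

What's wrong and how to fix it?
Bug: SUM(battery) and COUNT(*) are both integers; the division truncates the fractional part

Fix: Multiply by 1.0 (or CAST to REAL) to force floating-point division

Corrected query:
SELECT location, SUM(battery) * 1.0 / COUNT(*) AS avg_battery FROM sensors GROUP BY location

Result:
location    | avg_battery
------------+------------
Basement    | 39         
Garage      | 43         
Server-Room | 61.5       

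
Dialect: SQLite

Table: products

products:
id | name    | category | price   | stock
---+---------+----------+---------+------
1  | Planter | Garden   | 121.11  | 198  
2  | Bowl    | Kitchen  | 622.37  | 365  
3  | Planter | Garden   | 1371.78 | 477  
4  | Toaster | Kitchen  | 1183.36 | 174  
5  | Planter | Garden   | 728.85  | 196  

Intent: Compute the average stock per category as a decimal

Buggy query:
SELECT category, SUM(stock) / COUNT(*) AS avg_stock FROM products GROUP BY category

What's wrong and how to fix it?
Bug: Both operands are integers, so '/' performs integer division and truncates

Fix: Cast one side to REAL so the division keeps the fractional part

Corrected query:
SELECT category, SUM(stock) * 1.0 / COUNT(*) AS avg_stock FROM products GROUP BY category

Result:
category | avg_stock 
---------+-----------
Garden   | 290.333333
Kitchen  | 269.5     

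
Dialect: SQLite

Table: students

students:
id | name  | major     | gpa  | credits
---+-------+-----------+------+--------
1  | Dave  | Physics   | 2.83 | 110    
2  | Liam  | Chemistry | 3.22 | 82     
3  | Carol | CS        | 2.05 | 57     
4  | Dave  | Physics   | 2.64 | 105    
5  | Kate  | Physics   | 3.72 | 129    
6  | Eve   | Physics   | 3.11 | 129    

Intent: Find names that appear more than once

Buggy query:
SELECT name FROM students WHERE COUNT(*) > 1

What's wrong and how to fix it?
Bug: WHERE can't reference COUNT(*); aggregates are computed after WHERE

Fix: Group first, then use HAVING for the count condition

Corrected query:
SELECT name FROM students GROUP BY name HAVING COUNT(*) > 1

Result:
name
----
Dave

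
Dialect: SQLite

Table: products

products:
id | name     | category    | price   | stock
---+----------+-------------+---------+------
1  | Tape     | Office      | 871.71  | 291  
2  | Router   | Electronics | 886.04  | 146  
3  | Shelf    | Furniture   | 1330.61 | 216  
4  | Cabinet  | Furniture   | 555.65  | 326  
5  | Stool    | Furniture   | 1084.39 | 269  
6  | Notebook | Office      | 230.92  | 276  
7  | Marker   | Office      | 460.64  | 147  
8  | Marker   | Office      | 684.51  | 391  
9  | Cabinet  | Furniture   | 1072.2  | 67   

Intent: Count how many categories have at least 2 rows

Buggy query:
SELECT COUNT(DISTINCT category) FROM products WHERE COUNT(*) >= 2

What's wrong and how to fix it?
Bug: COUNT(*) cannot appear in WHERE; the per-group count doesn't exist yet

Fix: Use a subquery that GROUPs and filters with HAVING, then count its rows

Corrected query:
SELECT COUNT(*) FROM (SELECT category FROM products GROUP BY category HAVING COUNT(*) >= 2)

Result:
COUNT(*)
--------
2       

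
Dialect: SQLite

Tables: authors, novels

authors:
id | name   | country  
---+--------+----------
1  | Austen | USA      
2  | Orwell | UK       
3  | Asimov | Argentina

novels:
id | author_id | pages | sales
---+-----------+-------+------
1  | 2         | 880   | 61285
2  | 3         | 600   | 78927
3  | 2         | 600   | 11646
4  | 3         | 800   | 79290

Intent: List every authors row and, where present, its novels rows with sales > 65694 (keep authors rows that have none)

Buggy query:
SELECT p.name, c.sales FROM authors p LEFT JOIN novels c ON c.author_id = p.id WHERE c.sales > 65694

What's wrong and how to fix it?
Bug: A WHERE condition on the right-hand table after LEFT JOIN drops unmatched parents

Fix: Move the right-table condition into the ON clause so unmatched parents are kept

Corrected query:
SELECT p.name, c.sales FROM authors p LEFT JOIN novels c ON c.author_id = p.id AND c.sales > 65694

Result:
name   | sales
-------+------
Austen | NULL 
Orwell | NULL 
Asimov | 78927
Asimov | 79290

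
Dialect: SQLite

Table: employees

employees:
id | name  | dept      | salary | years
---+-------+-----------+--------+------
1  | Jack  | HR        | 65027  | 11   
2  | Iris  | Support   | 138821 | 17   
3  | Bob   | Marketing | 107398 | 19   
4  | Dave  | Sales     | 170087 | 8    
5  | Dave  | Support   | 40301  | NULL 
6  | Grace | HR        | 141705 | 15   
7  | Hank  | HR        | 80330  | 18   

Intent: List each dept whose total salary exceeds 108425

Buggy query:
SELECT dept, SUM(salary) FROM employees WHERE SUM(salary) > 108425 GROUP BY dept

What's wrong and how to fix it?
Bug: SUM(salary) is an aggregate, but WHERE filters rows before aggregation

Fix: Use HAVING (which filters groups after aggregation) instead of WHERE

Corrected query:
SELECT dept, SUM(salary) FROM employees GROUP BY dept HAVING SUM(salary) > 108425

Result:
dept    | SUM(salary)
--------+------------
HR      | 287062     
Sales   | 170087     
Support | 179122     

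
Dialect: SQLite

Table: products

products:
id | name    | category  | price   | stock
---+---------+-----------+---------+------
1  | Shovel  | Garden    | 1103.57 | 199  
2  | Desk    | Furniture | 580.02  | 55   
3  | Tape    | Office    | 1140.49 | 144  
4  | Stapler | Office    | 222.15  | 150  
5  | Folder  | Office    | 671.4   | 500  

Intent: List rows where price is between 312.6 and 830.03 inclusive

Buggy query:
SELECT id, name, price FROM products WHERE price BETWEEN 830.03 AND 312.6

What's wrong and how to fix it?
Bug: BETWEEN expects the lower bound first; with 830.03 AND 312.6 the range is empty

Fix: Write BETWEEN 312.6 AND 830.03

Corrected query:
SELECT id, name, price FROM products WHERE price BETWEEN 312.6 AND 830.03

Result:
id | name   | price 
---+--------+-------
2  | Desk   | 580.02
5  | Folder | 671.4 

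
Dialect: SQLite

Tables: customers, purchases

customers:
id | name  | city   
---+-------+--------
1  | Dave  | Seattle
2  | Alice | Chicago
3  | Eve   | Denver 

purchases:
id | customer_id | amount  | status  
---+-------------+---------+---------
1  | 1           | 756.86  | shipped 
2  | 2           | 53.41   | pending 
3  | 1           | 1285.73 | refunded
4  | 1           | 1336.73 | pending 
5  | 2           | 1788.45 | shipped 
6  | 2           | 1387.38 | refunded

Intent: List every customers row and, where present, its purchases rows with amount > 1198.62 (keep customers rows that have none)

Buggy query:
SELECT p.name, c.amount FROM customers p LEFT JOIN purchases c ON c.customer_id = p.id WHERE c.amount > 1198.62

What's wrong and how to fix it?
Bug: Filtering c.amount in WHERE discards the NULL rows produced by LEFT JOIN, turning it into an inner join

Fix: Put 'c.amount > 1198.62' in the JOIN's ON clause instead of WHERE

Corrected query:
SELECT p.name, c.amount FROM customers p LEFT JOIN purchases c ON c.customer_id = p.id AND c.amount > 1198.62

Result:
name  | amount 
------+--------
Dave  | 1285.73
Dave  | 1336.73
Alice | 1387.38
Alice | 1788.45
Eve   | NULL   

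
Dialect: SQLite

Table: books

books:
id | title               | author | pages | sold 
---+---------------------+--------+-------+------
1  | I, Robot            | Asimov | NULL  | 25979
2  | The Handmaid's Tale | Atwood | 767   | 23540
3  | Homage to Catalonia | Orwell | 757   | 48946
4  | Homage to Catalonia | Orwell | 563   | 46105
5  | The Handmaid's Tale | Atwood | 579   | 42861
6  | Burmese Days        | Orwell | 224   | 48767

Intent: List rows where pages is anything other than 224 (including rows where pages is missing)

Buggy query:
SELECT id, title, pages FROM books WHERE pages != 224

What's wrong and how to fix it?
Bug: Inequality against NULL is unknown, not true; rows with NULL are dropped

Fix: Handle NULL separately with IS NULL alongside the inequality

Corrected query:
SELECT id, title, pages FROM books WHERE pages != 224 OR pages IS NULL

Result:
id | title               | pages
---+---------------------+------
1  | I, Robot            | NULL 
2  | The Handmaid's Tale | 767  
3  | Homage to Catalonia | 757  
4  | Homage to Catalonia | 563  
5  | The Handmaid's Tale | 579  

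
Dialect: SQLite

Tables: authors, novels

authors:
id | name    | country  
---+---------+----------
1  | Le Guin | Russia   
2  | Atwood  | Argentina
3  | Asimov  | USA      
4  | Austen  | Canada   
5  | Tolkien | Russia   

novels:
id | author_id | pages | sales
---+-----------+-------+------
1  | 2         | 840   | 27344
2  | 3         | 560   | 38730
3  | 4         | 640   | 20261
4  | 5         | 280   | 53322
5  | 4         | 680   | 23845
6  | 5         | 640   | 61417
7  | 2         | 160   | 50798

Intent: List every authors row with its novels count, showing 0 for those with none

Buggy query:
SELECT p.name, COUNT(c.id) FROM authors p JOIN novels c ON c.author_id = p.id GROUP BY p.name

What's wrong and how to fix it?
Bug: An inner join excludes parents with zero children

Fix: Use LEFT JOIN so parents without children still appear (COUNT(c.id) gives 0)

Corrected query:
SELECT p.name, COUNT(c.id) FROM authors p LEFT JOIN novels c ON c.author_id = p.id GROUP BY p.name

Result:
name    | COUNT(c.id)
--------+------------
Asimov  | 1          
Atwood  | 2          
Austen  | 2          
Le Guin | 0          
Tolkien | 2          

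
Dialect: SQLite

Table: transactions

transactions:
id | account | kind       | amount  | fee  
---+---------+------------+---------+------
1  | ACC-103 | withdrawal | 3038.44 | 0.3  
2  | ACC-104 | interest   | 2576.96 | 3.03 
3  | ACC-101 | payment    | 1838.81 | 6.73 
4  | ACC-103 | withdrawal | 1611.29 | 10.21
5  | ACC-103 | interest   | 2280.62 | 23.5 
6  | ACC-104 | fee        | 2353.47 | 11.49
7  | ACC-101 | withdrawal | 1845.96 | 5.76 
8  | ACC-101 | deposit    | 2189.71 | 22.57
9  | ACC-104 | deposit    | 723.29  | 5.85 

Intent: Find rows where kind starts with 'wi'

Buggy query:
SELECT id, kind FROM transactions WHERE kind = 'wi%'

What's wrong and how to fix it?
Bug: Wildcards only work with LIKE; '=' treats '%' as a literal character

Fix: Replace '=' with LIKE so 'wi%' is treated as a pattern

Corrected query:
SELECT id, kind FROM transactions WHERE kind LIKE 'wi%'

Result:
id | kind      
---+-----------
1  | withdrawal
4  | withdrawal
7  | withdrawal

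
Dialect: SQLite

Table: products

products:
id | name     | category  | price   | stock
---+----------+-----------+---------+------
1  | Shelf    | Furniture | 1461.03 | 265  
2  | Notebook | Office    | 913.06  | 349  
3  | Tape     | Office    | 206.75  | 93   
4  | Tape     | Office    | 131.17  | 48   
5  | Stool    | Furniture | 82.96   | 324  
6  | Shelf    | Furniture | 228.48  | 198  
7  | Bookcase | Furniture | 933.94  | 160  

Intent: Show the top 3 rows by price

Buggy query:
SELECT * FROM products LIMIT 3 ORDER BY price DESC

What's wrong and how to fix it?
Bug: LIMIT must come after ORDER BY

Fix: Sort with ORDER BY, then apply LIMIT

Corrected query:
SELECT * FROM products ORDER BY price DESC LIMIT 3

Result:
id | name     | category  | price   | stock
---+----------+-----------+---------+------
1  | Shelf    | Furniture | 1461.03 | 265  
7  | Bookcase | Furniture | 933.94  | 160  
2  | Notebook | Office    | 913.06  | 349  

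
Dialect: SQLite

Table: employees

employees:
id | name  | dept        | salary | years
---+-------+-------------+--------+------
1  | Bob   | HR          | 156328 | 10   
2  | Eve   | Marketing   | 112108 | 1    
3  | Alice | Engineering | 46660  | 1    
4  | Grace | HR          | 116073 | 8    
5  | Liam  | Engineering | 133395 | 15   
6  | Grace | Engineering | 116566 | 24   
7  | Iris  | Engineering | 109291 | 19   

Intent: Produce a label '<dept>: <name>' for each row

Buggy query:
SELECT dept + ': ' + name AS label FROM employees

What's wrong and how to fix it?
Bug: SQLite uses || for string concatenation; + coerces text to numbers (yielding 0)

Fix: Replace + with || to concatenate text

Corrected query:
SELECT dept || ': ' || name AS label FROM employees

Result:
label             
------------------
HR: Bob           
Marketing: Eve    
Engineering: Alice
HR: Grace         
Engineering: Liam 
Engineering: Grace
Engineering: Iris 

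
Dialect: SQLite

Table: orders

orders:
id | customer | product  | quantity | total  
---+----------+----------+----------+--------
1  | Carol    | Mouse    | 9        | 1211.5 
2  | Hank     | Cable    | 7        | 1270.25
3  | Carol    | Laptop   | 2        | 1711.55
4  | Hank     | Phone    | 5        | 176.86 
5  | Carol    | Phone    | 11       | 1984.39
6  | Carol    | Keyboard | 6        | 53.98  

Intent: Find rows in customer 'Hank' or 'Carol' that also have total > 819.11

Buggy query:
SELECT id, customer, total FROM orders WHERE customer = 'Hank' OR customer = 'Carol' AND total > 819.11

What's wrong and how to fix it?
Bug: Without parentheses, AND is evaluated before OR, so the total filter only applies to the 'Carol' branch

Fix: Group the OR with parentheses (or use IN), then AND the threshold

Corrected query:
SELECT id, customer, total FROM orders WHERE (customer = 'Hank' OR customer = 'Carol') AND total > 819.11

Result:
id | customer | total  
---+----------+--------
1  | Carol    | 1211.5 
2  | Hank     | 1270.25
3  | Carol    | 1711.55
5  | Carol    | 1984.39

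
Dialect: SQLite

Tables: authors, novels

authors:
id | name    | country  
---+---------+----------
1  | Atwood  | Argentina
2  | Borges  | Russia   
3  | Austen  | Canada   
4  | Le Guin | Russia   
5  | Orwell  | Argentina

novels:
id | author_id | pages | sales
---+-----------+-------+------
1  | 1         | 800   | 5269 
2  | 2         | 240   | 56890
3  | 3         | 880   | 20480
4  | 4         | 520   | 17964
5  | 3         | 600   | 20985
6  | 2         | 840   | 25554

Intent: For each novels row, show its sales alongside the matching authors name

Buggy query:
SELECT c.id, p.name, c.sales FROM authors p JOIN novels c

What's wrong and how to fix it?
Bug: Missing join condition: each novels row is matched to all authors rows instead of just its own

Fix: Specify the join condition linking the foreign key to the parent id

Corrected query:
SELECT c.id, p.name, c.sales FROM authors p JOIN novels c ON c.author_id = p.id

Result:
id | name    | sales
---+---------+------
1  | Atwood  | 5269 
2  | Borges  | 56890
3  | Austen  | 20480
4  | Le Guin | 17964
5  | Austen  | 20985
6  | Borges  | 25554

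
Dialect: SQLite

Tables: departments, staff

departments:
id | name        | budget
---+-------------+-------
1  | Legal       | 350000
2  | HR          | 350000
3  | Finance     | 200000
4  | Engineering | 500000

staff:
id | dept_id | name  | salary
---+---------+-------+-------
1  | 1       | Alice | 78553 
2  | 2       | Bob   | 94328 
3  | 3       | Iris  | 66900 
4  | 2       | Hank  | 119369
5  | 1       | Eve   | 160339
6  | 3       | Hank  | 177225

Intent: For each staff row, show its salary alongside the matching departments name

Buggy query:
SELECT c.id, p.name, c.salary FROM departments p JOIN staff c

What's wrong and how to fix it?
Bug: JOIN with no ON clause produces a cartesian product; every staff row pairs with every departments row

Fix: Add ON c.dept_id = p.id to the JOIN

Corrected query:
SELECT c.id, p.name, c.salary FROM departments p JOIN staff c ON c.dept_id = p.id

Result:
id | name    | salary
---+---------+-------
1  | Legal   | 78553 
2  | HR      | 94328 
3  | Finance | 66900 
4  | HR      | 119369
5  | Legal   | 160339
6  | Finance | 177225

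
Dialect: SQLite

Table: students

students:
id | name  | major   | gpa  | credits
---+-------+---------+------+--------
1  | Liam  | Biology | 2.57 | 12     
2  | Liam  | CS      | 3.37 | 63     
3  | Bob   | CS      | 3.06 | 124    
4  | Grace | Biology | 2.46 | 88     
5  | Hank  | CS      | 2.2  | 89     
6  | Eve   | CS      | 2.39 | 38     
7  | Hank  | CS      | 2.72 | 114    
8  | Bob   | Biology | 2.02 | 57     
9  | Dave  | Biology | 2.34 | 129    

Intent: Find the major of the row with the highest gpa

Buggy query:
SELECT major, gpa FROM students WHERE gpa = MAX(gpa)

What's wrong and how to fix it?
Bug: WHERE is evaluated per row; an aggregate over the whole table isn't defined there

Fix: Use a subquery: WHERE gpa = (SELECT MAX(gpa) FROM students)

Corrected query:
SELECT major, gpa FROM students WHERE gpa = (SELECT MAX(gpa) FROM students)

Result:
major | gpa 
------+-----
CS    | 3.37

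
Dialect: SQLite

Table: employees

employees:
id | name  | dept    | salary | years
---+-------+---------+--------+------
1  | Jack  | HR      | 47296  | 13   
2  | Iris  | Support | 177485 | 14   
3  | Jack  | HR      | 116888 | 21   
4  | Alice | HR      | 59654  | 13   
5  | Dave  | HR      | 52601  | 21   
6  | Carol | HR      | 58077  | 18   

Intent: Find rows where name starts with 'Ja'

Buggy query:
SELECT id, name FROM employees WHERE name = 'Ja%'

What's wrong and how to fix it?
Bug: Wildcards only work with LIKE; '=' treats '%' as a literal character

Fix: Replace '=' with LIKE so 'Ja%' is treated as a pattern

Corrected query:
SELECT id, name FROM employees WHERE name LIKE 'Ja%'

Result:
id | name
---+-----
1  | Jack
3  | Jack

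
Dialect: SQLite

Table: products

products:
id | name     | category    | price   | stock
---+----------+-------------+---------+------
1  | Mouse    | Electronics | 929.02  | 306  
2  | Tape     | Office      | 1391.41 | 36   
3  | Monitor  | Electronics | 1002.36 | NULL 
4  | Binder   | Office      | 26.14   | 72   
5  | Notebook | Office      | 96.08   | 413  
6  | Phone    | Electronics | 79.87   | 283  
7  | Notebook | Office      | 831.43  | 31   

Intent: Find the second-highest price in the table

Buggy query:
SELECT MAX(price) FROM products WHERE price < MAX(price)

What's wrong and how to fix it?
Bug: MAX(price) on the right of the comparison is an aggregate-in-WHERE error

Fix: Compute the overall MAX in a subquery, then take MAX of rows below it

Corrected query:
SELECT MAX(price) FROM products WHERE price < (SELECT MAX(price) FROM products)

Result:
MAX(price)
----------
1002.36   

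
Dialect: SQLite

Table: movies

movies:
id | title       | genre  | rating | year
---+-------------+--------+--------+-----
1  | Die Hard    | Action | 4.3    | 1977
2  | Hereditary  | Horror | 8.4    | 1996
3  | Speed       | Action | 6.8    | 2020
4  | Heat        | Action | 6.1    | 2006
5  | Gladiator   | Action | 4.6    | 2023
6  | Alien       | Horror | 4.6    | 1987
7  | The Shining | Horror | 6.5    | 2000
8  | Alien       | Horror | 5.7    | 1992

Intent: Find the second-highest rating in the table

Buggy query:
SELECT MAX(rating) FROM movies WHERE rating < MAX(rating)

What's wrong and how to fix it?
Bug: The inner MAX is an aggregate inside WHERE, which is not allowed

Fix: Compute the overall MAX in a subquery, then take MAX of rows below it

Corrected query:
SELECT MAX(rating) FROM movies WHERE rating < (SELECT MAX(rating) FROM movies)

Result:
MAX(rating)
-----------
6.8        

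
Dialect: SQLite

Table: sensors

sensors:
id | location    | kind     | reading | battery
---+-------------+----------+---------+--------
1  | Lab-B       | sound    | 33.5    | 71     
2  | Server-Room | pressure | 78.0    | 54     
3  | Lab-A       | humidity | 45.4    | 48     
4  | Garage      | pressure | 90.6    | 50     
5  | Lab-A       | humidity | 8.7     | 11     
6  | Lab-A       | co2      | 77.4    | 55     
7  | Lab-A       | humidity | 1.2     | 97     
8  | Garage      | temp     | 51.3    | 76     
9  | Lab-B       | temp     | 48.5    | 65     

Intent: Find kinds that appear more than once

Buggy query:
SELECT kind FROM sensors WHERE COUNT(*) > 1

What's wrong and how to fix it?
Bug: WHERE can't reference COUNT(*); aggregates are computed after WHERE

Fix: GROUP BY kind, then filter groups with HAVING COUNT(*) > 1

Corrected query:
SELECT kind FROM sensors GROUP BY kind HAVING COUNT(*) > 1

Result:
kind    
--------
humidity
pressure
temp    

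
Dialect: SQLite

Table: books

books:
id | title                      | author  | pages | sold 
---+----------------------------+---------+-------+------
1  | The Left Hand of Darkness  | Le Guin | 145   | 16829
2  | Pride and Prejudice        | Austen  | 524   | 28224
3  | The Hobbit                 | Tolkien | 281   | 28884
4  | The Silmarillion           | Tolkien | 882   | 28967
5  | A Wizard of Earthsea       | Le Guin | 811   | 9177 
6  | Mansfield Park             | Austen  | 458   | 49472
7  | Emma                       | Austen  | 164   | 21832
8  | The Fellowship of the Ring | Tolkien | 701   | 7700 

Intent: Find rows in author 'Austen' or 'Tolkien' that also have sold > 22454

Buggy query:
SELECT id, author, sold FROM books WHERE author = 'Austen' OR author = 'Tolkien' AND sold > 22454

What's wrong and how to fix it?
Bug: Without parentheses, AND is evaluated before OR, so the sold filter only applies to the 'Tolkien' branch

Fix: Add parentheses around the OR so the AND applies to both alternatives

Corrected query:
SELECT id, author, sold FROM books WHERE (author = 'Austen' OR author = 'Tolkien') AND sold > 22454

Result:
id | author  | sold 
---+---------+------
2  | Austen  | 28224
3  | Tolkien | 28884
4  | Tolkien | 28967
6  | Austen  | 49472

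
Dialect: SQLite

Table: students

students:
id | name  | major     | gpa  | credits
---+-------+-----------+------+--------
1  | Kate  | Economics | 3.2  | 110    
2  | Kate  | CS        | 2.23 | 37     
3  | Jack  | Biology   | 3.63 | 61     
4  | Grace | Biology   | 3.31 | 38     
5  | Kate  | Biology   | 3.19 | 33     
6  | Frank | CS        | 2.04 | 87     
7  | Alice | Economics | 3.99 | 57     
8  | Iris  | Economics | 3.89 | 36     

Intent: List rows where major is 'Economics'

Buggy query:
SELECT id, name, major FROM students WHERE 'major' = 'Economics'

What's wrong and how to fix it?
Bug: 'major' in single quotes is a string literal, not the column; the comparison is literal-vs-literal and never true

Fix: Reference the column as major without single quotes

Corrected query:
SELECT id, name, major FROM students WHERE major = 'Economics'

Result:
id | name  | major    
---+-------+----------
1  | Kate  | Economics
7  | Alice | Economics
8  | Iris  | Economics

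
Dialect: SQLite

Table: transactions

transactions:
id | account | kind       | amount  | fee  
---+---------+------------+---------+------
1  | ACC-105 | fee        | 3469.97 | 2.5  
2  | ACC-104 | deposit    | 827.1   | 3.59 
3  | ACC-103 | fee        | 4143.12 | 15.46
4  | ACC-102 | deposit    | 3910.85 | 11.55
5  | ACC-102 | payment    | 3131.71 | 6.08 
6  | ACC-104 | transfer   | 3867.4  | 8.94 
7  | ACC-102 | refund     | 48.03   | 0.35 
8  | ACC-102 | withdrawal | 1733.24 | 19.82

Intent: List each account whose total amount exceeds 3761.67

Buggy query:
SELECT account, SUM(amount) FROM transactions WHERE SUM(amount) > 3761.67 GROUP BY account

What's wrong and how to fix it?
Bug: WHERE runs before GROUP BY, so aggregates aren't available there

Fix: Use HAVING (which filters groups after aggregation) instead of WHERE

Corrected query:
SELECT account, SUM(amount) FROM transactions GROUP BY account HAVING SUM(amount) > 3761.67

Result:
account | SUM(amount)
--------+------------
ACC-102 | 8823.83    
ACC-103 | 4143.12    
ACC-104 | 4694.5     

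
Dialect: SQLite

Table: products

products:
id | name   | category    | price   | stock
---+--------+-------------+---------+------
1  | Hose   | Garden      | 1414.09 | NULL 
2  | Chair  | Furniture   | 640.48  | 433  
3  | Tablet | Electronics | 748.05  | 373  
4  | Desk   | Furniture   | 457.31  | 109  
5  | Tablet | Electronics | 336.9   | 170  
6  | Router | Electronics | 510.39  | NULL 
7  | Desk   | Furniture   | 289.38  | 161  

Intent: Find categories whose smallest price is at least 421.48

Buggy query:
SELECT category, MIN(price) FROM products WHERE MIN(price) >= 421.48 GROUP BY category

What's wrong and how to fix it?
Bug: MIN() in WHERE is a misuse of aggregate

Fix: Replace WHERE with HAVING after the GROUP BY

Corrected query:
SELECT category, MIN(price) FROM products GROUP BY category HAVING MIN(price) >= 421.48

Result:
category | MIN(price)
---------+-----------
Garden   | 1414.09   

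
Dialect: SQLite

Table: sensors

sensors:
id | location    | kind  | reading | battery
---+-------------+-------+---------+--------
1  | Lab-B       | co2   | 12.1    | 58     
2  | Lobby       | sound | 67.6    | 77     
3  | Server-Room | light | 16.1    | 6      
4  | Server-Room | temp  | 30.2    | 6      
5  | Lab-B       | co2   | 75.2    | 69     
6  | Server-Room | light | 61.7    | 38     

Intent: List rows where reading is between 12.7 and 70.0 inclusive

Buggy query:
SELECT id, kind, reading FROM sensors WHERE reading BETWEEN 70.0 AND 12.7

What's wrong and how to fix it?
Bug: BETWEEN expects the lower bound first; with 70.0 AND 12.7 the range is empty

Fix: Write BETWEEN 12.7 AND 70.0

Corrected query:
SELECT id, kind, reading FROM sensors WHERE reading BETWEEN 12.7 AND 70.0

Result:
id | kind  | reading
---+-------+--------
2  | sound | 67.6   
3  | light | 16.1   
4  | temp  | 30.2   
6  | light | 61.7   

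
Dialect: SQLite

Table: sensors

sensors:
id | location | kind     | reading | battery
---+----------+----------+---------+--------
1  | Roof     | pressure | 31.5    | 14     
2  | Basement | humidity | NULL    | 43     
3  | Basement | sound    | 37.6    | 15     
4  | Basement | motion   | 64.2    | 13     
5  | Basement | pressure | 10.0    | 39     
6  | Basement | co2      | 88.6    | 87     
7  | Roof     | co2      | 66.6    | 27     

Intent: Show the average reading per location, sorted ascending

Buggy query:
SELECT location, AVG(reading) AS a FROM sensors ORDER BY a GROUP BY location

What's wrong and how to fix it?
Bug: GROUP BY must precede ORDER BY

Fix: Move ORDER BY to the end, after GROUP BY

Corrected query:
SELECT location, AVG(reading) AS a FROM sensors GROUP BY location ORDER BY a

Result:
location | a    
---------+------
Roof     | 49.05
Basement | 50.1 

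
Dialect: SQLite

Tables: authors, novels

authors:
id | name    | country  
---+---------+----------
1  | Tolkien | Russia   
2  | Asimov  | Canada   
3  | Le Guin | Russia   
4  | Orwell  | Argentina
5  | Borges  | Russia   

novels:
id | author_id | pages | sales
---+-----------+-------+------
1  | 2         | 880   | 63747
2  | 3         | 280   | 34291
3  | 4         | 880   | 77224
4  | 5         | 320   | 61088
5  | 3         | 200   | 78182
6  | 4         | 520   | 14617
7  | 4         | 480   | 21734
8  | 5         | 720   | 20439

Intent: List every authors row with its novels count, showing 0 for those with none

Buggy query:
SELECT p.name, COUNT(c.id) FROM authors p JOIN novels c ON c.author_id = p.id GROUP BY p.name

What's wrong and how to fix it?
Bug: An inner join excludes parents with zero children

Fix: Switch to LEFT JOIN to retain unmatched parent rows

Corrected query:
SELECT p.name, COUNT(c.id) FROM authors p LEFT JOIN novels c ON c.author_id = p.id GROUP BY p.name

Result:
name    | COUNT(c.id)
--------+------------
Asimov  | 1          
Borges  | 2          
Le Guin | 2          
Orwell  | 3          
Tolkien | 0          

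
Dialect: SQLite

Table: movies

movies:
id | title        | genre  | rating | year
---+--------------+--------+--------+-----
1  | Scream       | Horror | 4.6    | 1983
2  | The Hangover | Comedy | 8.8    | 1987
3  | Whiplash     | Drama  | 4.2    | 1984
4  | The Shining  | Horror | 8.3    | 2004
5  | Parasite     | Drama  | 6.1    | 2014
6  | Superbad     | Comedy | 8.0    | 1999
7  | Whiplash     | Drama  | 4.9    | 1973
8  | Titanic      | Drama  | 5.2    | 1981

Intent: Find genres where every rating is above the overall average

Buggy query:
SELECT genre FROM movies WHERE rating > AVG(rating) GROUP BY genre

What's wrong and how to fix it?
Bug: WHERE evaluates per row before aggregation, so AVG() is unavailable

Fix: Use a subquery for AVG and a HAVING MIN(...) filter so the condition holds for every row in the group

Corrected query:
SELECT genre FROM movies GROUP BY genre HAVING MIN(rating) > (SELECT AVG(rating) FROM movies)

Result:
genre 
------
Comedy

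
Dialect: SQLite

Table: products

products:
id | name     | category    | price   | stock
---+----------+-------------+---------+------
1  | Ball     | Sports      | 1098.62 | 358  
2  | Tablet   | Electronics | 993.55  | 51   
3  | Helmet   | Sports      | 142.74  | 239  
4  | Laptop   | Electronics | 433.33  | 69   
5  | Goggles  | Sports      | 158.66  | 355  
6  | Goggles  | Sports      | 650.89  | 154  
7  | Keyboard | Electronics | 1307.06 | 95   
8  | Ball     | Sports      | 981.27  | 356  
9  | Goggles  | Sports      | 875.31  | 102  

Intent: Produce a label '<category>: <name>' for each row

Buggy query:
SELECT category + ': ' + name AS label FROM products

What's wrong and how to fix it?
Bug: '+' is numeric addition; on text columns SQLite converts them to 0 instead of concatenating

Fix: Use the || operator for string concatenation

Corrected query:
SELECT category || ': ' || name AS label FROM products

Result:
label                
---------------------
Sports: Ball         
Electronics: Tablet  
Sports: Helmet       
Electronics: Laptop  
Sports: Goggles      
Sports: Goggles      
Electronics: Keyboard
Sports: Ball         
Sports: Goggles      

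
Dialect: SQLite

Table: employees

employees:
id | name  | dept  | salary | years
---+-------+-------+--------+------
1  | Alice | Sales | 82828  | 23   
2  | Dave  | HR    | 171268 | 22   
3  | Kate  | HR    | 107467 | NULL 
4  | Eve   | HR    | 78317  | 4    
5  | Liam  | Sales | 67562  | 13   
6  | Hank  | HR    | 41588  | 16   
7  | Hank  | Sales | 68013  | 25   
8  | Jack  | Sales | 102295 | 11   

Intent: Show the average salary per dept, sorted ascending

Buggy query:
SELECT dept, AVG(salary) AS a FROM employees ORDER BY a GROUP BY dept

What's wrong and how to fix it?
Bug: GROUP BY must precede ORDER BY

Fix: Reorder: SELECT … FROM … GROUP BY … ORDER BY …

Corrected query:
SELECT dept, AVG(salary) AS a FROM employees GROUP BY dept ORDER BY a

Result:
dept  | a      
------+--------
Sales | 80174.5
HR    | 99660  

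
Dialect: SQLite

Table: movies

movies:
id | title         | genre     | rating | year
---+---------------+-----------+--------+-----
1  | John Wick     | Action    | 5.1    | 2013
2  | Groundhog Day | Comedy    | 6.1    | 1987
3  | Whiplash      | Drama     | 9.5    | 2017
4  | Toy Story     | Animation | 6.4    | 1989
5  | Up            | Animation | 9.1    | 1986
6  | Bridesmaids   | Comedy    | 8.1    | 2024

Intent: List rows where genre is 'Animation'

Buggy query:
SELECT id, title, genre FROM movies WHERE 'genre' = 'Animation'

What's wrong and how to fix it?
Bug: 'genre' in single quotes is a string literal, not the column; the comparison is literal-vs-literal and never true

Fix: Remove the quotes around the column name (or use double quotes for an identifier)

Corrected query:
SELECT id, title, genre FROM movies WHERE genre = 'Animation'

Result:
id | title     | genre    
---+-----------+----------
4  | Toy Story | Animation
5  | Up        | Animation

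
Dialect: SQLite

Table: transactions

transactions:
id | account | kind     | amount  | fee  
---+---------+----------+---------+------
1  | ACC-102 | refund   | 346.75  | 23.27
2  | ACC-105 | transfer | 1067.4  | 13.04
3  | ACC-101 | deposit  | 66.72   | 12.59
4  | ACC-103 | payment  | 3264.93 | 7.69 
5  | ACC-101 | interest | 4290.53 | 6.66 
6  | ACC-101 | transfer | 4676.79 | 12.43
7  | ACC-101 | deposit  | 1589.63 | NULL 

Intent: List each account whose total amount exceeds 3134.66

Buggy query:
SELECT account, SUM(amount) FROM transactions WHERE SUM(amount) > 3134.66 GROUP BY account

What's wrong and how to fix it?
Bug: SUM(amount) is an aggregate, but WHERE filters rows before aggregation

Fix: Use HAVING (which filters groups after aggregation) instead of WHERE

Corrected query:
SELECT account, SUM(amount) FROM transactions GROUP BY account HAVING SUM(amount) > 3134.66

Result:
account | SUM(amount)
--------+------------
ACC-101 | 10623.67   
ACC-103 | 3264.93    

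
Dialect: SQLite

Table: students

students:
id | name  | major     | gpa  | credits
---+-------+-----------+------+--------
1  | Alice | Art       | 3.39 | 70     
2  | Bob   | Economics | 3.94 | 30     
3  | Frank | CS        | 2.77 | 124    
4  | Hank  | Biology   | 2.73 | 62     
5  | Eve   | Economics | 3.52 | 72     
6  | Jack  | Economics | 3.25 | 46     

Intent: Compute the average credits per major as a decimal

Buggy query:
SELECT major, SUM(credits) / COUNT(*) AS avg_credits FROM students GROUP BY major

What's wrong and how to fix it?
Bug: SUM(credits) and COUNT(*) are both integers; the division truncates the fractional part

Fix: Cast one side to REAL so the division keeps the fractional part

Corrected query:
SELECT major, SUM(credits) * 1.0 / COUNT(*) AS avg_credits FROM students GROUP BY major

Result:
major     | avg_credits
----------+------------
Art       | 70         
Biology   | 62         
CS        | 124        
Economics | 49.333333  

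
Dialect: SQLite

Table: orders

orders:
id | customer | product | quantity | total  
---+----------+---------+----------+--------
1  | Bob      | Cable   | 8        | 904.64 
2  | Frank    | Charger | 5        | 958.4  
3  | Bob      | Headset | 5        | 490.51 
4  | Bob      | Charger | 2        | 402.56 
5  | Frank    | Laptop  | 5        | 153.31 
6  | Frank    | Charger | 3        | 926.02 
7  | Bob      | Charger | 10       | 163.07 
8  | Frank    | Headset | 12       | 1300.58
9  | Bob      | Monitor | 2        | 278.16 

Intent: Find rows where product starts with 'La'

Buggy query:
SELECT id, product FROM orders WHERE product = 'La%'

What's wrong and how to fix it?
Bug: '=' compares the literal string including the % character; pattern matching needs LIKE

Fix: Replace '=' with LIKE so 'La%' is treated as a pattern

Corrected query:
SELECT id, product FROM orders WHERE product LIKE 'La%'

Result:
id | product
---+--------
5  | Laptop 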